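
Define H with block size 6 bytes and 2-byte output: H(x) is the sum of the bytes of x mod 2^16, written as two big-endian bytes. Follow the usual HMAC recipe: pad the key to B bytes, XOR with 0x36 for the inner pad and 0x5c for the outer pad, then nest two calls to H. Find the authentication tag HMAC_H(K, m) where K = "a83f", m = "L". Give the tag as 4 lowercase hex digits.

Key "a83f" = 61 38 33 66 is 4 bytes ≤ B = 6; zero-pad to 6 bytes: K' = 61 38 33 66 00 00.
K' ⊕ ipad = 57 0e 05 50 36 36.  K' ⊕ opad = 3d 64 6f 3a 5c 5c.
Inner input = (K'⊕ipad) ∥ m = 57 0e 05 50 36 36 ∥ 4c.
Inner hash: sum = 87+14+5+80+54+54+76 = 370 → 01 72.
Outer input = (K'⊕opad) ∥ inner = 3d 64 6f 3a 5c 5c ∥ 01 72.
Outer hash (tag): sum = 61+100+111+58+92+92+1+114 = 629 → 02 75.

0275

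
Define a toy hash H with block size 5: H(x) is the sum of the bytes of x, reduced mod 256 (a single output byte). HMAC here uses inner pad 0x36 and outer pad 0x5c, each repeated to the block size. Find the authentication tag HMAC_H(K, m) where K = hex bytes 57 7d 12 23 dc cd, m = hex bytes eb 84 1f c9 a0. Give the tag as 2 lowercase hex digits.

Key hex bytes 57 7d 12 23 dc cd is 6 bytes > B = 5, so hash it first: H(key) = b2, then zero-pad to 5 bytes: K' = b2 00 00 00 00.
K' ⊕ ipad = 84 36 36 36 36.  K' ⊕ opad = ee 5c 5c 5c 5c.
Inner input = (K'⊕ipad) ∥ m = 84 36 36 36 36 ∥ eb 84 1f c9 a0.
Inner hash: sum = 132+54+54+54+54+235+132+31+201+160 = 1107; mod 256 = 83 → 53.
Outer input = (K'⊕opad) ∥ inner = ee 5c 5c 5c 5c ∥ 53.
Outer hash (tag): sum = 238+92+92+92+92+83 = 689; mod 256 = 177 → b1.

b1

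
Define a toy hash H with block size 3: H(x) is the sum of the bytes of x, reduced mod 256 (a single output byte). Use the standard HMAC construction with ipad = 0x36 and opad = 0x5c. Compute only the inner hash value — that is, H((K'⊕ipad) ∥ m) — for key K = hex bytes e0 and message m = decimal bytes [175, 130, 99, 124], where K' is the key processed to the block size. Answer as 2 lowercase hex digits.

52

Key hex bytes e0 is 1 byte ≤ B = 3; zero-pad to 3 bytes: K' = e0 00 00.
K' ⊕ ipad = d6 36 36.
Inner input = d6 36 36 ∥ af 82 63 7c.
Inner hash: sum = 214+54+54+175+130+99+124 = 850; mod 256 = 82 → 52.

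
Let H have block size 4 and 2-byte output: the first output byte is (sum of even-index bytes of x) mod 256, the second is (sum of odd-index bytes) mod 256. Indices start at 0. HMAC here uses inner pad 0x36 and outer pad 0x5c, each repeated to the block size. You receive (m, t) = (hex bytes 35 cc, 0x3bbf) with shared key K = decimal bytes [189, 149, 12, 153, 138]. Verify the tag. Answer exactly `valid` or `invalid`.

invalid

Key decimal bytes [189, 149, 12, 153, 138] = bd 95 0c 99 8a is 5 bytes > B = 4, so hash it first: H(key) = 53 2e, then zero-pad to 4 bytes: K' = 53 2e 00 00.
K' ⊕ ipad = 65 18 36 36; K' ⊕ opad = 0f 72 5c 5c.
Inner hash: even-index sum = 208 mod 256 = 208; odd-index sum = 282 mod 256 = 26 → d0 1a.
Outer hash (recomputed tag): even-index sum = 315 mod 256 = 59; odd-index sum = 232 mod 256 = 232 → 3b e8.
Recomputed tag = 3be8; claimed = 3bbf → mismatch.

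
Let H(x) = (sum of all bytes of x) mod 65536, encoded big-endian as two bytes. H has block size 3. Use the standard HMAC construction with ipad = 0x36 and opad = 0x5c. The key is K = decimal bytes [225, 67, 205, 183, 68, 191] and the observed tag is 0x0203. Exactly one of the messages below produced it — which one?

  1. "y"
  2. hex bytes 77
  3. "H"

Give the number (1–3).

3

Key decimal bytes [225, 67, 205, 183, 68, 191] = e1 43 cd b7 44 bf is 6 bytes > B = 3, so hash it first: H(key) = 03 ab, then zero-pad to 3 bytes: K' = 03 ab 00.
K' ⊕ ipad = 35 9d 36; K' ⊕ opad = 5f f7 5c.
m1: inner = H(35 9d 36 79) = 01 81; tag = H(5f f7 5c 01 81) = 0234
m2: inner = H(35 9d 36 77) = 01 7f; tag = H(5f f7 5c 01 7f) = 0232
m3: inner = H(35 9d 36 48) = 01 50; tag = H(5f f7 5c 01 50) = 0203 ← matches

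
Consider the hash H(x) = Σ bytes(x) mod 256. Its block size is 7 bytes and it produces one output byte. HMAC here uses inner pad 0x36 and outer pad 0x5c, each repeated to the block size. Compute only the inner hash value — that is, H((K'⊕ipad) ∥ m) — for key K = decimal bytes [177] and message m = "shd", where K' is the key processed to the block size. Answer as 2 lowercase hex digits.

Key decimal bytes [177] = b1 is 1 byte ≤ B = 7; zero-pad to 7 bytes: K' = b1 00 00 00 00 00 00.
K' ⊕ ipad = 87 36 36 36 36 36 36.
Inner input = 87 36 36 36 36 36 36 ∥ 73 68 64.
Inner hash: sum = 135+54+54+54+54+54+54+115+104+100 = 778; mod 256 = 10 → 0a.

0a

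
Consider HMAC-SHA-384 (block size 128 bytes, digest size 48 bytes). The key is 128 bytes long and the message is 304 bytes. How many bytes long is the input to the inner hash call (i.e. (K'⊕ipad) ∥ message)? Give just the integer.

432

Key is 128 ≤ 128 bytes, zero-padded: |K'| = 128.
Inner input = (K'⊕ipad) ∥ m → 128 + 304 = 432 bytes.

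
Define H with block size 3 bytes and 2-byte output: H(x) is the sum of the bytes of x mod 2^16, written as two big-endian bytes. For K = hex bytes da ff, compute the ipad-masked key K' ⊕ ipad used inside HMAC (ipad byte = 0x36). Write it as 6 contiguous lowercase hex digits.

ecc936

Key hex bytes da ff is 2 bytes ≤ B = 3; zero-pad to 3 bytes: K' = da ff 00.
XOR each byte with 0x36: da⊕36=ec, ff⊕36=c9, 00⊕36=36.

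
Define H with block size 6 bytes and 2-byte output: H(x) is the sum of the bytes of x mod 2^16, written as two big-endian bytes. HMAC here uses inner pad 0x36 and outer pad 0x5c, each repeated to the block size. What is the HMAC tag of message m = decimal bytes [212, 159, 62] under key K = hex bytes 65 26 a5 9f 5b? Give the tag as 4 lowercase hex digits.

Key hex bytes 65 26 a5 9f 5b is 5 bytes ≤ B = 6; zero-pad to 6 bytes: K' = 65 26 a5 9f 5b 00.
K' ⊕ ipad = 53 10 93 a9 6d 36.  K' ⊕ opad = 39 7a f9 c3 07 5c.
Inner input = (K'⊕ipad) ∥ m = 53 10 93 a9 6d 36 ∥ d4 9f 3e.
Inner hash: sum = 83+16+147+169+109+54+212+159+62 = 1011 → 03 f3.
Outer input = (K'⊕opad) ∥ inner = 39 7a f9 c3 07 5c ∥ 03 f3.
Outer hash (tag): sum = 57+122+249+195+7+92+3+243 = 968 → 03 c8.

03c8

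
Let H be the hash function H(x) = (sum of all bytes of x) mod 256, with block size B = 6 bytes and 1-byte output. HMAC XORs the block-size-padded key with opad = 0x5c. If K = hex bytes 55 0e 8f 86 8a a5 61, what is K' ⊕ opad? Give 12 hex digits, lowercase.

Key hex bytes 55 0e 8f 86 8a a5 61 is 7 bytes > B = 6, so hash it first: H(key) = 08, then zero-pad to 6 bytes: K' = 08 00 00 00 00 00.
XOR each byte with 0x5c: 08⊕5c=54, 00⊕5c=5c, 00⊕5c=5c, 00⊕5c=5c, 00⊕5c=5c, 00⊕5c=5c.

545c5c5c5c5c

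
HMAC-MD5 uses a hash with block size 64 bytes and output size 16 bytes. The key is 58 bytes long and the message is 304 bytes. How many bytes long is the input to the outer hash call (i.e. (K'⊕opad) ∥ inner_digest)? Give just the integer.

80

Key is 58 ≤ 64 bytes, zero-padded: |K'| = 64.
Outer input = (K'⊕opad) ∥ H(inner) → 64 + 16 = 80 bytes.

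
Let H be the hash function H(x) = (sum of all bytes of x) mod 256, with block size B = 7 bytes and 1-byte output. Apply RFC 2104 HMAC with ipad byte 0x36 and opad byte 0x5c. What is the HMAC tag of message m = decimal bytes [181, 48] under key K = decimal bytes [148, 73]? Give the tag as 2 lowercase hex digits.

bd

Key decimal bytes [148, 73] = 94 49 is 2 bytes ≤ B = 7; zero-pad to 7 bytes: K' = 94 49 00 00 00 00 00.
K' ⊕ ipad = a2 7f 36 36 36 36 36.  K' ⊕ opad = c8 15 5c 5c 5c 5c 5c.
Inner input = (K'⊕ipad) ∥ m = a2 7f 36 36 36 36 36 ∥ b5 30.
Inner hash: sum = 162+127+54+54+54+54+54+181+48 = 788; mod 256 = 20 → 14.
Outer input = (K'⊕opad) ∥ inner = c8 15 5c 5c 5c 5c 5c ∥ 14.
Outer hash (tag): sum = 200+21+92+92+92+92+92+20 = 701; mod 256 = 189 → bd.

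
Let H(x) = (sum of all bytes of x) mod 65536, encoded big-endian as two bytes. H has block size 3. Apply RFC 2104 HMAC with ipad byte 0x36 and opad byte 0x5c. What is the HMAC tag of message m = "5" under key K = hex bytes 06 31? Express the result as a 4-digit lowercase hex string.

01c5

Key hex bytes 06 31 is 2 bytes ≤ B = 3; zero-pad to 3 bytes: K' = 06 31 00.
K' ⊕ ipad = 30 07 36.  K' ⊕ opad = 5a 6d 5c.
Inner input = (K'⊕ipad) ∥ m = 30 07 36 ∥ 35.
Inner hash: sum = 48+7+54+53 = 162 → 00 a2.
Outer input = (K'⊕opad) ∥ inner = 5a 6d 5c ∥ 00 a2.
Outer hash (tag): sum = 90+109+92+0+162 = 453 → 01 c5.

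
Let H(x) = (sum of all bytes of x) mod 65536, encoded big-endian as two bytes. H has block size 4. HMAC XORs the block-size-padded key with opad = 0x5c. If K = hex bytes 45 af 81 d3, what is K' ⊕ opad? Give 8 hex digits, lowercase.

Key hex bytes 45 af 81 d3 is exactly B = 4 bytes: K' = 45 af 81 d3.
XOR each byte with 0x5c: 45⊕5c=19, af⊕5c=f3, 81⊕5c=dd, d3⊕5c=8f.

19f3dd8f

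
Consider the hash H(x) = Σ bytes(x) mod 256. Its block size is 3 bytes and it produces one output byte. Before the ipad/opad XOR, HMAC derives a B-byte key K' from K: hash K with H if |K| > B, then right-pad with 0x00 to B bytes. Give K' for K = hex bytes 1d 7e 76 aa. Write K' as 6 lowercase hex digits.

|K| = 4 > B = 3, so first hash the key.
H(K): sum = 29+126+118+170 = 443; mod 256 = 187 → bb.
Zero-pad H(K) = bb to 3 bytes: K' = bb 00 00.

bb0000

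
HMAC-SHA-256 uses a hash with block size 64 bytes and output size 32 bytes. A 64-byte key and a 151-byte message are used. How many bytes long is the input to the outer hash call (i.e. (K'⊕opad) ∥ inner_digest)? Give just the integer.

Key is 64 ≤ 64 bytes, zero-padded: |K'| = 64.
Outer input = (K'⊕opad) ∥ H(inner) → 64 + 32 = 96 bytes.

96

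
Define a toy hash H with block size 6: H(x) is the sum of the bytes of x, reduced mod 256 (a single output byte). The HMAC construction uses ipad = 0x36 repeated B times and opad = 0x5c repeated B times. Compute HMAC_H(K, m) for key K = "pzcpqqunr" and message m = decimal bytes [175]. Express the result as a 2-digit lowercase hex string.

f3

Key "pzcpqqunr" = 70 7a 63 70 71 71 75 6e 72 is 9 bytes > B = 6, so hash it first: H(key) = f4, then zero-pad to 6 bytes: K' = f4 00 00 00 00 00.
K' ⊕ ipad = c2 36 36 36 36 36.  K' ⊕ opad = a8 5c 5c 5c 5c 5c.
Inner input = (K'⊕ipad) ∥ m = c2 36 36 36 36 36 ∥ af.
Inner hash: sum = 194+54+54+54+54+54+175 = 639; mod 256 = 127 → 7f.
Outer input = (K'⊕opad) ∥ inner = a8 5c 5c 5c 5c 5c ∥ 7f.
Outer hash (tag): sum = 168+92+92+92+92+92+127 = 755; mod 256 = 243 → f3.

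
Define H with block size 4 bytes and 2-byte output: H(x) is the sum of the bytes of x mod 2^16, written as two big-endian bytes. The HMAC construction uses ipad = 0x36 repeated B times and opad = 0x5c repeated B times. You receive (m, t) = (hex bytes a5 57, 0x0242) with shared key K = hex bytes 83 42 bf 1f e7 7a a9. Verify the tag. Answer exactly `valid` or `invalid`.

valid

Key hex bytes 83 42 bf 1f e7 7a a9 is 7 bytes > B = 4, so hash it first: H(key) = 03 ad, then zero-pad to 4 bytes: K' = 03 ad 00 00.
K' ⊕ ipad = 35 9b 36 36; K' ⊕ opad = 5f f1 5c 5c.
Inner hash: sum = 53+155+54+54+165+87 = 568 → 02 38.
Outer hash (recomputed tag): sum = 95+241+92+92+2+56 = 578 → 02 42.
Recomputed tag = 0242; claimed = 0242 → match.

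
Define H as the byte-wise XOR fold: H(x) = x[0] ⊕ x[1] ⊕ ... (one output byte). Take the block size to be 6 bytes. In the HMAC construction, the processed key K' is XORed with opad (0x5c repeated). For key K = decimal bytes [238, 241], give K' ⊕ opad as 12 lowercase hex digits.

Key decimal bytes [238, 241] = ee f1 is 2 bytes ≤ B = 6; zero-pad to 6 bytes: K' = ee f1 00 00 00 00.
XOR each byte with 0x5c: ee⊕5c=b2, f1⊕5c=ad, 00⊕5c=5c, 00⊕5c=5c, 00⊕5c=5c, 00⊕5c=5c.

b2ad5c5c5c5c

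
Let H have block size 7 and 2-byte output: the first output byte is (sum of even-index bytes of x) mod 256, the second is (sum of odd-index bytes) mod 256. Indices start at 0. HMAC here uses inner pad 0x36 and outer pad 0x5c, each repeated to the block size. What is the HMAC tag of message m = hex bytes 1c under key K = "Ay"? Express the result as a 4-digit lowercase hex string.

08f6

Key "Ay" = 41 79 is 2 bytes ≤ B = 7; zero-pad to 7 bytes: K' = 41 79 00 00 00 00 00.
K' ⊕ ipad = 77 4f 36 36 36 36 36.  K' ⊕ opad = 1d 25 5c 5c 5c 5c 5c.
Inner input = (K'⊕ipad) ∥ m = 77 4f 36 36 36 36 36 ∥ 1c.
Inner hash: even-index sum = 281 mod 256 = 25; odd-index sum = 215 mod 256 = 215 → 19 d7.
Outer input = (K'⊕opad) ∥ inner = 1d 25 5c 5c 5c 5c 5c ∥ 19 d7.
Outer hash (tag): even-index sum = 520 mod 256 = 8; odd-index sum = 246 mod 256 = 246 → 08 f6.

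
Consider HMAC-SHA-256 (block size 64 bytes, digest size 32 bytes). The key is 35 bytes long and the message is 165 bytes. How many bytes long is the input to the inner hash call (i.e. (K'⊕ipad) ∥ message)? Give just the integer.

229

Key is 35 ≤ 64 bytes, zero-padded: |K'| = 64.
Inner input = (K'⊕ipad) ∥ m → 64 + 165 = 229 bytes.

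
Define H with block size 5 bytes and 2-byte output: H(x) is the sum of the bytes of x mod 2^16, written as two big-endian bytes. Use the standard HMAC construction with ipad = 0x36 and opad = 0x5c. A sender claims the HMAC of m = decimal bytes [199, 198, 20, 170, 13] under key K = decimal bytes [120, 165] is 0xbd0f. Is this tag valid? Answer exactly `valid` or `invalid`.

invalid

Key decimal bytes [120, 165] = 78 a5 is 2 bytes ≤ B = 5; zero-pad to 5 bytes: K' = 78 a5 00 00 00.
K' ⊕ ipad = 4e 93 36 36 36; K' ⊕ opad = 24 f9 5c 5c 5c.
Inner hash: sum = 78+147+54+54+54+199+198+20+170+13 = 987 → 03 db.
Outer hash (recomputed tag): sum = 36+249+92+92+92+3+219 = 783 → 03 0f.
Recomputed tag = 030f; claimed = bd0f → mismatch.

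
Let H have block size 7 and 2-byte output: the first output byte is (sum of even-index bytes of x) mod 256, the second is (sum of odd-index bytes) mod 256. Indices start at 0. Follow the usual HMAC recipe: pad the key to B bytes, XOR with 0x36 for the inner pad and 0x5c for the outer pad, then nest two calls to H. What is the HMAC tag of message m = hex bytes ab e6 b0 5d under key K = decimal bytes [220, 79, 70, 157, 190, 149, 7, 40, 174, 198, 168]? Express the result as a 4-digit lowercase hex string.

95db

Key decimal bytes [220, 79, 70, 157, 190, 149, 7, 40, 174, 198, 168] = dc 4f 46 9d be 95 07 28 ae c6 a8 is 11 bytes > B = 7, so hash it first: H(key) = 3d 6f, then zero-pad to 7 bytes: K' = 3d 6f 00 00 00 00 00.
K' ⊕ ipad = 0b 59 36 36 36 36 36.  K' ⊕ opad = 61 33 5c 5c 5c 5c 5c.
Inner input = (K'⊕ipad) ∥ m = 0b 59 36 36 36 36 36 ∥ ab e6 b0 5d.
Inner hash: even-index sum = 496 mod 256 = 240; odd-index sum = 544 mod 256 = 32 → f0 20.
Outer input = (K'⊕opad) ∥ inner = 61 33 5c 5c 5c 5c 5c ∥ f0 20.
Outer hash (tag): even-index sum = 405 mod 256 = 149; odd-index sum = 475 mod 256 = 219 → 95 db.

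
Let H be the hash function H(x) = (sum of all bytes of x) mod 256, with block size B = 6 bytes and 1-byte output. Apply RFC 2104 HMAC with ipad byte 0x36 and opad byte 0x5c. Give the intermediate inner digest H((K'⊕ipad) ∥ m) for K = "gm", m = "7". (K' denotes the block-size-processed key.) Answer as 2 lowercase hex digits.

Key "gm" = 67 6d is 2 bytes ≤ B = 6; zero-pad to 6 bytes: K' = 67 6d 00 00 00 00.
K' ⊕ ipad = 51 5b 36 36 36 36.
Inner input = 51 5b 36 36 36 36 ∥ 37.
Inner hash: sum = 81+91+54+54+54+54+55 = 443; mod 256 = 187 → bb.

bb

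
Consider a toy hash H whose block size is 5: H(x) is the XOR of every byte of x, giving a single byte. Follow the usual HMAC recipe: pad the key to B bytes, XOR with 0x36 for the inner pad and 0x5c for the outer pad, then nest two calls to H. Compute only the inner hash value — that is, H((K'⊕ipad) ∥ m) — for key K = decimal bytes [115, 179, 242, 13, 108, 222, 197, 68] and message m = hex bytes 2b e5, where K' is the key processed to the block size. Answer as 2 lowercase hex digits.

Key decimal bytes [115, 179, 242, 13, 108, 222, 197, 68] = 73 b3 f2 0d 6c de c5 44 is 8 bytes > B = 5, so hash it first: H(key) = 0c, then zero-pad to 5 bytes: K' = 0c 00 00 00 00.
K' ⊕ ipad = 3a 36 36 36 36.
Inner input = 3a 36 36 36 36 ∥ 2b e5.
Inner hash: XOR 3a⊕36⊕36⊕36⊕36⊕2b⊕e5 = f4.

f4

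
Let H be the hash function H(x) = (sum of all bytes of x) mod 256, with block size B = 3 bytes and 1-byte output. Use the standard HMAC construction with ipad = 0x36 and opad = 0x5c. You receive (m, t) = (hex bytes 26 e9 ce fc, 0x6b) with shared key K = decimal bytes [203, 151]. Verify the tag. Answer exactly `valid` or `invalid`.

Key decimal bytes [203, 151] = cb 97 is 2 bytes ≤ B = 3; zero-pad to 3 bytes: K' = cb 97 00.
K' ⊕ ipad = fd a1 36; K' ⊕ opad = 97 cb 5c.
Inner hash: sum = 253+161+54+38+233+206+252 = 1197; mod 256 = 173 → ad.
Outer hash (recomputed tag): sum = 151+203+92+173 = 619; mod 256 = 107 → 6b.
Recomputed tag = 6b; claimed = 6b → match.

valid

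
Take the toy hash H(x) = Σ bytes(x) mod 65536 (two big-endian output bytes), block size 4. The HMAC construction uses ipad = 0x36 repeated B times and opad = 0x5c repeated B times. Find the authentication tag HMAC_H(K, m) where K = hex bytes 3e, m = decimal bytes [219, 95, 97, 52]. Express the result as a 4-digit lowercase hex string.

01f1

Key hex bytes 3e is 1 byte ≤ B = 4; zero-pad to 4 bytes: K' = 3e 00 00 00.
K' ⊕ ipad = 08 36 36 36.  K' ⊕ opad = 62 5c 5c 5c.
Inner input = (K'⊕ipad) ∥ m = 08 36 36 36 ∥ db 5f 61 34.
Inner hash: sum = 8+54+54+54+219+95+97+52 = 633 → 02 79.
Outer input = (K'⊕opad) ∥ inner = 62 5c 5c 5c ∥ 02 79.
Outer hash (tag): sum = 98+92+92+92+2+121 = 497 → 01 f1.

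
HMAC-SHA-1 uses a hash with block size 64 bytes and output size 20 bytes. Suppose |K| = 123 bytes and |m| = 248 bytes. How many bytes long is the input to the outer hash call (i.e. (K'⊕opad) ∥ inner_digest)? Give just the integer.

Key is 123 > 64 bytes, so it is hashed to 20 bytes then zero-padded to 64: |K'| = 64.
Outer input = (K'⊕opad) ∥ H(inner) → 64 + 20 = 84 bytes.

84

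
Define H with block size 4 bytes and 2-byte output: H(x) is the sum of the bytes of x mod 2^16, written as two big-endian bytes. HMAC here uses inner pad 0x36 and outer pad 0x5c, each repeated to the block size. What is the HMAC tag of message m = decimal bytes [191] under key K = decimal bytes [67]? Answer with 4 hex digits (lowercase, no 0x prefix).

Key decimal bytes [67] = 43 is 1 byte ≤ B = 4; zero-pad to 4 bytes: K' = 43 00 00 00.
K' ⊕ ipad = 75 36 36 36.  K' ⊕ opad = 1f 5c 5c 5c.
Inner input = (K'⊕ipad) ∥ m = 75 36 36 36 ∥ bf.
Inner hash: sum = 117+54+54+54+191 = 470 → 01 d6.
Outer input = (K'⊕opad) ∥ inner = 1f 5c 5c 5c ∥ 01 d6.
Outer hash (tag): sum = 31+92+92+92+1+214 = 522 → 02 0a.

020a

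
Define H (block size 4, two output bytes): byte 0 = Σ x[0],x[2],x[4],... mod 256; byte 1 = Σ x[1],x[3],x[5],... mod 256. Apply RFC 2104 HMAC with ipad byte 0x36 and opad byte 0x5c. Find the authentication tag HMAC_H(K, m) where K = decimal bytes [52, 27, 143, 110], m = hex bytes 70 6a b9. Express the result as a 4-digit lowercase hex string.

1f68

Key decimal bytes [52, 27, 143, 110] = 34 1b 8f 6e is exactly B = 4 bytes: K' = 34 1b 8f 6e.
K' ⊕ ipad = 02 2d b9 58.  K' ⊕ opad = 68 47 d3 32.
Inner input = (K'⊕ipad) ∥ m = 02 2d b9 58 ∥ 70 6a b9.
Inner hash: even-index sum = 484 mod 256 = 228; odd-index sum = 239 mod 256 = 239 → e4 ef.
Outer input = (K'⊕opad) ∥ inner = 68 47 d3 32 ∥ e4 ef.
Outer hash (tag): even-index sum = 543 mod 256 = 31; odd-index sum = 360 mod 256 = 104 → 1f 68.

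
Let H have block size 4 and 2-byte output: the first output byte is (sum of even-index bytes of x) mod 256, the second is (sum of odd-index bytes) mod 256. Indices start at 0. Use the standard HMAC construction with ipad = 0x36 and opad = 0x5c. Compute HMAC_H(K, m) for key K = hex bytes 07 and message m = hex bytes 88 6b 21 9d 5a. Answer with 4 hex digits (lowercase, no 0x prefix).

Key hex bytes 07 is 1 byte ≤ B = 4; zero-pad to 4 bytes: K' = 07 00 00 00.
K' ⊕ ipad = 31 36 36 36.  K' ⊕ opad = 5b 5c 5c 5c.
Inner input = (K'⊕ipad) ∥ m = 31 36 36 36 ∥ 88 6b 21 9d 5a.
Inner hash: even-index sum = 362 mod 256 = 106; odd-index sum = 372 mod 256 = 116 → 6a 74.
Outer input = (K'⊕opad) ∥ inner = 5b 5c 5c 5c ∥ 6a 74.
Outer hash (tag): even-index sum = 289 mod 256 = 33; odd-index sum = 300 mod 256 = 44 → 21 2c.

212c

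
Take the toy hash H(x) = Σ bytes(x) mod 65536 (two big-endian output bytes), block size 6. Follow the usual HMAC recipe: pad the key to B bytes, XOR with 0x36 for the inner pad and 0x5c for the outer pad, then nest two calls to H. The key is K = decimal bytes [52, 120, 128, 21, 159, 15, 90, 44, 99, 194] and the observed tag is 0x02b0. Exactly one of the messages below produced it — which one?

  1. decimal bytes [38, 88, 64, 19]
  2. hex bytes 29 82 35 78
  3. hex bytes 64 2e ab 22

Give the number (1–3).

Key decimal bytes [52, 120, 128, 21, 159, 15, 90, 44, 99, 194] = 34 78 80 15 9f 0f 5a 2c 63 c2 is 10 bytes > B = 6, so hash it first: H(key) = 03 9a, then zero-pad to 6 bytes: K' = 03 9a 00 00 00 00.
K' ⊕ ipad = 35 ac 36 36 36 36; K' ⊕ opad = 5f c6 5c 5c 5c 5c.
m1: inner = H(35 ac 36 36 36 36 26 58 40 13) = 02 8a; tag = H(5f c6 5c 5c 5c 5c 02 8a) = 0321
m2: inner = H(35 ac 36 36 36 36 29 82 35 78) = 03 11; tag = H(5f c6 5c 5c 5c 5c 03 11) = 02a9
m3: inner = H(35 ac 36 36 36 36 64 2e ab 22) = 03 18; tag = H(5f c6 5c 5c 5c 5c 03 18) = 02b0 ← matches

3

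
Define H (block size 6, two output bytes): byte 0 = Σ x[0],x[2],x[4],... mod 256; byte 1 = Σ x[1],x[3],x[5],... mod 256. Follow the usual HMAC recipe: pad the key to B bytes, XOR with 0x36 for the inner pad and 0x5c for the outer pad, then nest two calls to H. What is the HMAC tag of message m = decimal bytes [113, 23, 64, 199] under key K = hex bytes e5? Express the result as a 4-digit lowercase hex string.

6194

Key hex bytes e5 is 1 byte ≤ B = 6; zero-pad to 6 bytes: K' = e5 00 00 00 00 00.
K' ⊕ ipad = d3 36 36 36 36 36.  K' ⊕ opad = b9 5c 5c 5c 5c 5c.
Inner input = (K'⊕ipad) ∥ m = d3 36 36 36 36 36 ∥ 71 17 40 c7.
Inner hash: even-index sum = 496 mod 256 = 240; odd-index sum = 384 mod 256 = 128 → f0 80.
Outer input = (K'⊕opad) ∥ inner = b9 5c 5c 5c 5c 5c ∥ f0 80.
Outer hash (tag): even-index sum = 609 mod 256 = 97; odd-index sum = 404 mod 256 = 148 → 61 94.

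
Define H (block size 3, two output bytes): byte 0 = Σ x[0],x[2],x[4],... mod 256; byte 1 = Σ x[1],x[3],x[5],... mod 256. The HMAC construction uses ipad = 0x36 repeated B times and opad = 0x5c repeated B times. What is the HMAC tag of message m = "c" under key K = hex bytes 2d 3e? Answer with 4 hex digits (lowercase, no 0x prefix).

Key hex bytes 2d 3e is 2 bytes ≤ B = 3; zero-pad to 3 bytes: K' = 2d 3e 00.
K' ⊕ ipad = 1b 08 36.  K' ⊕ opad = 71 62 5c.
Inner input = (K'⊕ipad) ∥ m = 1b 08 36 ∥ 63.
Inner hash: even-index sum = 81 mod 256 = 81; odd-index sum = 107 mod 256 = 107 → 51 6b.
Outer input = (K'⊕opad) ∥ inner = 71 62 5c ∥ 51 6b.
Outer hash (tag): even-index sum = 312 mod 256 = 56; odd-index sum = 179 mod 256 = 179 → 38 b3.

38b3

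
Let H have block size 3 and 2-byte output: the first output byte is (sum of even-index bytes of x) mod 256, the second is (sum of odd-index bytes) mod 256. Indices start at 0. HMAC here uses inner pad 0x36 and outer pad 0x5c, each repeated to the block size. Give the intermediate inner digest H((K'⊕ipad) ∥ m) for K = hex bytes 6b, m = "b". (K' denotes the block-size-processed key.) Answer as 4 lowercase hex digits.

9398

Key hex bytes 6b is 1 byte ≤ B = 3; zero-pad to 3 bytes: K' = 6b 00 00.
K' ⊕ ipad = 5d 36 36.
Inner input = 5d 36 36 ∥ 62.
Inner hash: even-index sum = 147 mod 256 = 147; odd-index sum = 152 mod 256 = 152 → 93 98.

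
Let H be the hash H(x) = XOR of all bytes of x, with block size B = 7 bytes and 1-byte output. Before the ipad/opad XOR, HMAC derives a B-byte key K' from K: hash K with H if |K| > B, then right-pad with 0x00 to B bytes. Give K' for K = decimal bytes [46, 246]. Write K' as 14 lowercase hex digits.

Key decimal bytes [46, 246] = 2e f6 is 2 bytes ≤ B = 7; zero-pad to 7 bytes: K' = 2e f6 00 00 00 00 00.

2ef60000000000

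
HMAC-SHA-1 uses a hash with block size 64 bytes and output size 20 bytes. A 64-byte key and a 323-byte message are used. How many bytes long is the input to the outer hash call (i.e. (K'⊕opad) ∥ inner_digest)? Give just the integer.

84

Key is 64 ≤ 64 bytes, zero-padded: |K'| = 64.
Outer input = (K'⊕opad) ∥ H(inner) → 64 + 20 = 84 bytes.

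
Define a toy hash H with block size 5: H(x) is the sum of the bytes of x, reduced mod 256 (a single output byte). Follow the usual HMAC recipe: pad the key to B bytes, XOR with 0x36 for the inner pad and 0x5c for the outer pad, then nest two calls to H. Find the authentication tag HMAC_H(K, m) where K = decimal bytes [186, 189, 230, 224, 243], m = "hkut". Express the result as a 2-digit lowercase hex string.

Key decimal bytes [186, 189, 230, 224, 243] = ba bd e6 e0 f3 is exactly B = 5 bytes: K' = ba bd e6 e0 f3.
K' ⊕ ipad = 8c 8b d0 d6 c5.  K' ⊕ opad = e6 e1 ba bc af.
Inner input = (K'⊕ipad) ∥ m = 8c 8b d0 d6 c5 ∥ 68 6b 75 74.
Inner hash: sum = 140+139+208+214+197+104+107+117+116 = 1342; mod 256 = 62 → 3e.
Outer input = (K'⊕opad) ∥ inner = e6 e1 ba bc af ∥ 3e.
Outer hash (tag): sum = 230+225+186+188+175+62 = 1066; mod 256 = 42 → 2a.

2a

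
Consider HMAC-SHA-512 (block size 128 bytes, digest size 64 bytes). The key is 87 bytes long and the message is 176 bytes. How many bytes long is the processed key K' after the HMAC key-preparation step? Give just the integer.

128

Key is 87 ≤ 128 bytes, zero-padded: |K'| = 128.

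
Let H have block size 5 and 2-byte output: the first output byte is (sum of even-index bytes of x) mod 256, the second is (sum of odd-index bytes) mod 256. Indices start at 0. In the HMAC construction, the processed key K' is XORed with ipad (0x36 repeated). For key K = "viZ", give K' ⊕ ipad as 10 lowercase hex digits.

405f6c3636

Key "viZ" = 76 69 5a is 3 bytes ≤ B = 5; zero-pad to 5 bytes: K' = 76 69 5a 00 00.
XOR each byte with 0x36: 76⊕36=40, 69⊕36=5f, 5a⊕36=6c, 00⊕36=36, 00⊕36=36.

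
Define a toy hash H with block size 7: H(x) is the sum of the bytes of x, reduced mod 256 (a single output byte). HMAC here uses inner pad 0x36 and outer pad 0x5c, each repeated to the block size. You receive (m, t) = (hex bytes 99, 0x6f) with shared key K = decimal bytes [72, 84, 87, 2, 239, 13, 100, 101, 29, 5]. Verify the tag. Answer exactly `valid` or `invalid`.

valid

Key decimal bytes [72, 84, 87, 2, 239, 13, 100, 101, 29, 5] = 48 54 57 02 ef 0d 64 65 1d 05 is 10 bytes > B = 7, so hash it first: H(key) = dc, then zero-pad to 7 bytes: K' = dc 00 00 00 00 00 00.
K' ⊕ ipad = ea 36 36 36 36 36 36; K' ⊕ opad = 80 5c 5c 5c 5c 5c 5c.
Inner hash: sum = 234+54+54+54+54+54+54+153 = 711; mod 256 = 199 → c7.
Outer hash (recomputed tag): sum = 128+92+92+92+92+92+92+199 = 879; mod 256 = 111 → 6f.
Recomputed tag = 6f; claimed = 6f → match.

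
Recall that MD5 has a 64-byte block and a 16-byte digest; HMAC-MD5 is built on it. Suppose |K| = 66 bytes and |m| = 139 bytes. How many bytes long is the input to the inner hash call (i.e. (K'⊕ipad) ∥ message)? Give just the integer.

Key is 66 > 64 bytes, so it is hashed to 16 bytes then zero-padded to 64: |K'| = 64.
Inner input = (K'⊕ipad) ∥ m → 64 + 139 = 203 bytes.

203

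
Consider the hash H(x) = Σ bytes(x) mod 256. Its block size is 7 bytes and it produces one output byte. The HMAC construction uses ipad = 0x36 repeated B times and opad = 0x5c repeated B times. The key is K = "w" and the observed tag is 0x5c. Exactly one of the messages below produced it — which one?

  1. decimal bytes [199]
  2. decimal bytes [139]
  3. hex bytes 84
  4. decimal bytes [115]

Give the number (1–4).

3

Key "w" = 77 is 1 byte ≤ B = 7; zero-pad to 7 bytes: K' = 77 00 00 00 00 00 00.
K' ⊕ ipad = 41 36 36 36 36 36 36; K' ⊕ opad = 2b 5c 5c 5c 5c 5c 5c.
m1: inner = H(41 36 36 36 36 36 36 c7) = 4c; tag = H(2b 5c 5c 5c 5c 5c 5c 4c) = 9f
m2: inner = H(41 36 36 36 36 36 36 8b) = 10; tag = H(2b 5c 5c 5c 5c 5c 5c 10) = 63
m3: inner = H(41 36 36 36 36 36 36 84) = 09; tag = H(2b 5c 5c 5c 5c 5c 5c 09) = 5c ← matches
m4: inner = H(41 36 36 36 36 36 36 73) = f8; tag = H(2b 5c 5c 5c 5c 5c 5c f8) = 4b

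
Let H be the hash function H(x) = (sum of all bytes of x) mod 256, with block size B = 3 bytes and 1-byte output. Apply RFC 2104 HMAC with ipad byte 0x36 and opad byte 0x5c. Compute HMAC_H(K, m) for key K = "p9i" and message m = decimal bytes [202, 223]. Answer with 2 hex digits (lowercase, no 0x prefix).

Key "p9i" = 70 39 69 is exactly B = 3 bytes: K' = 70 39 69.
K' ⊕ ipad = 46 0f 5f.  K' ⊕ opad = 2c 65 35.
Inner input = (K'⊕ipad) ∥ m = 46 0f 5f ∥ ca df.
Inner hash: sum = 70+15+95+202+223 = 605; mod 256 = 93 → 5d.
Outer input = (K'⊕opad) ∥ inner = 2c 65 35 ∥ 5d.
Outer hash (tag): sum = 44+101+53+93 = 291; mod 256 = 35 → 23.

23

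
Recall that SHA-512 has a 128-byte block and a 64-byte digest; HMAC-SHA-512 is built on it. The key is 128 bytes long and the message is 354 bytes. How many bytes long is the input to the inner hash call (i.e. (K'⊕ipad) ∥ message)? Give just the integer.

Key is 128 ≤ 128 bytes, zero-padded: |K'| = 128.
Inner input = (K'⊕ipad) ∥ m → 128 + 354 = 482 bytes.

482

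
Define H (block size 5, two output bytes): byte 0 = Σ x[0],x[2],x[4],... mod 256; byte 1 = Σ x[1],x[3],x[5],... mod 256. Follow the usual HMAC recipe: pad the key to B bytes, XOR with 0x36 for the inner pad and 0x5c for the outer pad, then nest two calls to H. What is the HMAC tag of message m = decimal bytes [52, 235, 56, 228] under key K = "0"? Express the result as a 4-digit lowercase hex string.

Key "0" = 30 is 1 byte ≤ B = 5; zero-pad to 5 bytes: K' = 30 00 00 00 00.
K' ⊕ ipad = 06 36 36 36 36.  K' ⊕ opad = 6c 5c 5c 5c 5c.
Inner input = (K'⊕ipad) ∥ m = 06 36 36 36 36 ∥ 34 eb 38 e4.
Inner hash: even-index sum = 577 mod 256 = 65; odd-index sum = 216 mod 256 = 216 → 41 d8.
Outer input = (K'⊕opad) ∥ inner = 6c 5c 5c 5c 5c ∥ 41 d8.
Outer hash (tag): even-index sum = 508 mod 256 = 252; odd-index sum = 249 mod 256 = 249 → fc f9.

fcf9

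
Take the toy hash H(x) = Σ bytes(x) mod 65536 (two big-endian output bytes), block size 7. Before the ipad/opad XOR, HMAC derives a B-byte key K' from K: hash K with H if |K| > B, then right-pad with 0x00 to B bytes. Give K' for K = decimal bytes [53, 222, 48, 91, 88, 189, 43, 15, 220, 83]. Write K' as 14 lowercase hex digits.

041c0000000000

|K| = 10 > B = 7, so first hash the key.
H(K): sum = 53+222+48+91+88+189+43+15+220+83 = 1052 → 04 1c.
Zero-pad H(K) = 04 1c to 7 bytes: K' = 04 1c 00 00 00 00 00.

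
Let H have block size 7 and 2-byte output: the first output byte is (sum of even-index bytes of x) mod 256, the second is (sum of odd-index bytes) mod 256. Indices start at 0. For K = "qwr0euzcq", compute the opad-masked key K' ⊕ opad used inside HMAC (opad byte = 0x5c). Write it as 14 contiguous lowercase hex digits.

6f235c5c5c5c5c

Key "qwr0euzcq" = 71 77 72 30 65 75 7a 63 71 is 9 bytes > B = 7, so hash it first: H(key) = 33 7f, then zero-pad to 7 bytes: K' = 33 7f 00 00 00 00 00.
XOR each byte with 0x5c: 33⊕5c=6f, 7f⊕5c=23, 00⊕5c=5c, 00⊕5c=5c, 00⊕5c=5c, 00⊕5c=5c, 00⊕5c=5c.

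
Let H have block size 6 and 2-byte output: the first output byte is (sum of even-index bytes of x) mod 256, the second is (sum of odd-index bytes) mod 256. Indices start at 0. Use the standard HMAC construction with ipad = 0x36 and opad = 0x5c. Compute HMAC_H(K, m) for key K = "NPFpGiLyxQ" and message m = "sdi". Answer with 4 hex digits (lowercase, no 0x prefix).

Key "NPFpGiLyxQ" = 4e 50 46 70 47 69 4c 79 78 51 is 10 bytes > B = 6, so hash it first: H(key) = 9f f3, then zero-pad to 6 bytes: K' = 9f f3 00 00 00 00.
K' ⊕ ipad = a9 c5 36 36 36 36.  K' ⊕ opad = c3 af 5c 5c 5c 5c.
Inner input = (K'⊕ipad) ∥ m = a9 c5 36 36 36 36 ∥ 73 64 69.
Inner hash: even-index sum = 497 mod 256 = 241; odd-index sum = 405 mod 256 = 149 → f1 95.
Outer input = (K'⊕opad) ∥ inner = c3 af 5c 5c 5c 5c ∥ f1 95.
Outer hash (tag): even-index sum = 620 mod 256 = 108; odd-index sum = 508 mod 256 = 252 → 6c fc.

6cfc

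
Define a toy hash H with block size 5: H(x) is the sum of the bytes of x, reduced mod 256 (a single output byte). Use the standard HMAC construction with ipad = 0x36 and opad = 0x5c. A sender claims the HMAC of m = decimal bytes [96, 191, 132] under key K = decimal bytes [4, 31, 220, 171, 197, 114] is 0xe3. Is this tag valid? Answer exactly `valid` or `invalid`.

invalid

Key decimal bytes [4, 31, 220, 171, 197, 114] = 04 1f dc ab c5 72 is 6 bytes > B = 5, so hash it first: H(key) = e1, then zero-pad to 5 bytes: K' = e1 00 00 00 00.
K' ⊕ ipad = d7 36 36 36 36; K' ⊕ opad = bd 5c 5c 5c 5c.
Inner hash: sum = 215+54+54+54+54+96+191+132 = 850; mod 256 = 82 → 52.
Outer hash (recomputed tag): sum = 189+92+92+92+92+82 = 639; mod 256 = 127 → 7f.
Recomputed tag = 7f; claimed = e3 → mismatch.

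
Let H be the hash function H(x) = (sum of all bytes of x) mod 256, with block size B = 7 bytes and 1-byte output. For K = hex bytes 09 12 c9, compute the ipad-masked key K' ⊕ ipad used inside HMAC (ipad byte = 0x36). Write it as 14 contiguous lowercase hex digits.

Key hex bytes 09 12 c9 is 3 bytes ≤ B = 7; zero-pad to 7 bytes: K' = 09 12 c9 00 00 00 00.
XOR each byte with 0x36: 09⊕36=3f, 12⊕36=24, c9⊕36=ff, 00⊕36=36, 00⊕36=36, 00⊕36=36, 00⊕36=36.

3f24ff36363636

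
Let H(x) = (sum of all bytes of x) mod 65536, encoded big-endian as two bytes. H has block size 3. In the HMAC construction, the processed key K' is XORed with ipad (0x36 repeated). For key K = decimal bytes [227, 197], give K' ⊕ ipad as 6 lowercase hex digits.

Key decimal bytes [227, 197] = e3 c5 is 2 bytes ≤ B = 3; zero-pad to 3 bytes: K' = e3 c5 00.
XOR each byte with 0x36: e3⊕36=d5, c5⊕36=f3, 00⊕36=36.

d5f336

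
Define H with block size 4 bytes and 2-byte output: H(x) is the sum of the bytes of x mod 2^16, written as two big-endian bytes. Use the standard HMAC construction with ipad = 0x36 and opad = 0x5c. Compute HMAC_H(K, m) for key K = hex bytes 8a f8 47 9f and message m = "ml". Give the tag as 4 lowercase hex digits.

Key hex bytes 8a f8 47 9f is exactly B = 4 bytes: K' = 8a f8 47 9f.
K' ⊕ ipad = bc ce 71 a9.  K' ⊕ opad = d6 a4 1b c3.
Inner input = (K'⊕ipad) ∥ m = bc ce 71 a9 ∥ 6d 6c.
Inner hash: sum = 188+206+113+169+109+108 = 893 → 03 7d.
Outer input = (K'⊕opad) ∥ inner = d6 a4 1b c3 ∥ 03 7d.
Outer hash (tag): sum = 214+164+27+195+3+125 = 728 → 02 d8.

02d8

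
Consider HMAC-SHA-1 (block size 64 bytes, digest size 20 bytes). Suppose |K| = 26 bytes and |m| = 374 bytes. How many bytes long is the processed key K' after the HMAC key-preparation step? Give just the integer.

Key is 26 ≤ 64 bytes, zero-padded: |K'| = 64.

64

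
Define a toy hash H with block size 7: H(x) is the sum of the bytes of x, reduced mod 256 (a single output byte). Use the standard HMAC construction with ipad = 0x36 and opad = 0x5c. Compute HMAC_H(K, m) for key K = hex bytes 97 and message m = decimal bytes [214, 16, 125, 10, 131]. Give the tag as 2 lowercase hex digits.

Key hex bytes 97 is 1 byte ≤ B = 7; zero-pad to 7 bytes: K' = 97 00 00 00 00 00 00.
K' ⊕ ipad = a1 36 36 36 36 36 36.  K' ⊕ opad = cb 5c 5c 5c 5c 5c 5c.
Inner input = (K'⊕ipad) ∥ m = a1 36 36 36 36 36 36 ∥ d6 10 7d 0a 83.
Inner hash: sum = 161+54+54+54+54+54+54+214+16+125+10+131 = 981; mod 256 = 213 → d5.
Outer input = (K'⊕opad) ∥ inner = cb 5c 5c 5c 5c 5c 5c ∥ d5.
Outer hash (tag): sum = 203+92+92+92+92+92+92+213 = 968; mod 256 = 200 → c8.

c8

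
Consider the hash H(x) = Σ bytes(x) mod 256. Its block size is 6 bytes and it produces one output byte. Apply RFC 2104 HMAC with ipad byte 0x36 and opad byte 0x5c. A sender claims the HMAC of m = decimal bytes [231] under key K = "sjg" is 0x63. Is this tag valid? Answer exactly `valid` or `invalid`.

invalid

Key "sjg" = 73 6a 67 is 3 bytes ≤ B = 6; zero-pad to 6 bytes: K' = 73 6a 67 00 00 00.
K' ⊕ ipad = 45 5c 51 36 36 36; K' ⊕ opad = 2f 36 3b 5c 5c 5c.
Inner hash: sum = 69+92+81+54+54+54+231 = 635; mod 256 = 123 → 7b.
Outer hash (recomputed tag): sum = 47+54+59+92+92+92+123 = 559; mod 256 = 47 → 2f.
Recomputed tag = 2f; claimed = 63 → mismatch.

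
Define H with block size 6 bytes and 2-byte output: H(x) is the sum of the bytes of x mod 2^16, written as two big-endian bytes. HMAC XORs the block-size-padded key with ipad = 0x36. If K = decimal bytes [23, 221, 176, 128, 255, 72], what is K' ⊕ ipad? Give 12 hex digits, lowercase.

Key decimal bytes [23, 221, 176, 128, 255, 72] = 17 dd b0 80 ff 48 is exactly B = 6 bytes: K' = 17 dd b0 80 ff 48.
XOR each byte with 0x36: 17⊕36=21, dd⊕36=eb, b0⊕36=86, 80⊕36=b6, ff⊕36=c9, 48⊕36=7e.

21eb86b6c97e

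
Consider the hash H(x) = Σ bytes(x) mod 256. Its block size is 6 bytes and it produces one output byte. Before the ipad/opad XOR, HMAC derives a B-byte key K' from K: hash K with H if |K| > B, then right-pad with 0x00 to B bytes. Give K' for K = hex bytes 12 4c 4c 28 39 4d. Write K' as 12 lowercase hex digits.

124c4c28394d

Key hex bytes 12 4c 4c 28 39 4d is exactly B = 6 bytes: K' = 12 4c 4c 28 39 4d.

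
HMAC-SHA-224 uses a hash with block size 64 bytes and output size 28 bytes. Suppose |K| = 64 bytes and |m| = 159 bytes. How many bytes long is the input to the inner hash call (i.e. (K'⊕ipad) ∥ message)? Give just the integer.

223

Key is 64 ≤ 64 bytes, zero-padded: |K'| = 64.
Inner input = (K'⊕ipad) ∥ m → 64 + 159 = 223 bytes.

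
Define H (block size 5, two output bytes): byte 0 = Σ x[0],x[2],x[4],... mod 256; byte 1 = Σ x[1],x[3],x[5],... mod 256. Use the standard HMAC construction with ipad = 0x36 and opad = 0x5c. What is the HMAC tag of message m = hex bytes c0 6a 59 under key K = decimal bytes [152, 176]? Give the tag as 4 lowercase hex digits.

51cc

Key decimal bytes [152, 176] = 98 b0 is 2 bytes ≤ B = 5; zero-pad to 5 bytes: K' = 98 b0 00 00 00.
K' ⊕ ipad = ae 86 36 36 36.  K' ⊕ opad = c4 ec 5c 5c 5c.
Inner input = (K'⊕ipad) ∥ m = ae 86 36 36 36 ∥ c0 6a 59.
Inner hash: even-index sum = 388 mod 256 = 132; odd-index sum = 469 mod 256 = 213 → 84 d5.
Outer input = (K'⊕opad) ∥ inner = c4 ec 5c 5c 5c ∥ 84 d5.
Outer hash (tag): even-index sum = 593 mod 256 = 81; odd-index sum = 460 mod 256 = 204 → 51 cc.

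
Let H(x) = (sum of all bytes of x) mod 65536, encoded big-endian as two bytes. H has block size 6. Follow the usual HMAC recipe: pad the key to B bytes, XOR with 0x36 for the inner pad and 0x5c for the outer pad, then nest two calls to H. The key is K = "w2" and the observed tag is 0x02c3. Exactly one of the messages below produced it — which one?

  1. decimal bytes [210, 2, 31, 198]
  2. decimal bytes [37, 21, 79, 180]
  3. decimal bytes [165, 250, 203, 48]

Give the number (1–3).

Key "w2" = 77 32 is 2 bytes ≤ B = 6; zero-pad to 6 bytes: K' = 77 32 00 00 00 00.
K' ⊕ ipad = 41 04 36 36 36 36; K' ⊕ opad = 2b 6e 5c 5c 5c 5c.
m1: inner = H(41 04 36 36 36 36 d2 02 1f c6) = 02 d6; tag = H(2b 6e 5c 5c 5c 5c 02 d6) = 02e1
m2: inner = H(41 04 36 36 36 36 25 15 4f b4) = 02 5a; tag = H(2b 6e 5c 5c 5c 5c 02 5a) = 0265
m3: inner = H(41 04 36 36 36 36 a5 fa cb 30) = 03 b7; tag = H(2b 6e 5c 5c 5c 5c 03 b7) = 02c3 ← matches

3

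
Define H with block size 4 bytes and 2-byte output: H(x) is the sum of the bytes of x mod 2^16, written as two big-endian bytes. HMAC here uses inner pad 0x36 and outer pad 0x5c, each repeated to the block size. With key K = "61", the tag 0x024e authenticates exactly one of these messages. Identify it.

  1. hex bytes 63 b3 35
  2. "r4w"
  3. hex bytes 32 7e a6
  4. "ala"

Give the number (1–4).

Key "61" = 36 31 is 2 bytes ≤ B = 4; zero-pad to 4 bytes: K' = 36 31 00 00.
K' ⊕ ipad = 00 07 36 36; K' ⊕ opad = 6a 6d 5c 5c.
m1: inner = H(00 07 36 36 63 b3 35) = 01 be; tag = H(6a 6d 5c 5c 01 be) = 024e ← matches
m2: inner = H(00 07 36 36 72 34 77) = 01 90; tag = H(6a 6d 5c 5c 01 90) = 0220
m3: inner = H(00 07 36 36 32 7e a6) = 01 c9; tag = H(6a 6d 5c 5c 01 c9) = 0259
m4: inner = H(00 07 36 36 61 6c 61) = 01 a1; tag = H(6a 6d 5c 5c 01 a1) = 0231

1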